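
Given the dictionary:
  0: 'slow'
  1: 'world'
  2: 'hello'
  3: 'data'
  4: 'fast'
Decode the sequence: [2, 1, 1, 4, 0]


Look up each index in the dictionary:
  2 -> 'hello'
  1 -> 'world'
  1 -> 'world'
  4 -> 'fast'
  0 -> 'slow'

Decoded: "hello world world fast slow"


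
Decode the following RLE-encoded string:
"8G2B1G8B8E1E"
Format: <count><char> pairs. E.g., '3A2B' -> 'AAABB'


Expanding each <count><char> pair:
  8G -> 'GGGGGGGG'
  2B -> 'BB'
  1G -> 'G'
  8B -> 'BBBBBBBB'
  8E -> 'EEEEEEEE'
  1E -> 'E'

Decoded = GGGGGGGGBBGBBBBBBBBEEEEEEEEE


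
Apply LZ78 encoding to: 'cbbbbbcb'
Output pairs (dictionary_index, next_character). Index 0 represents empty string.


LZ78 encoding steps:
Dictionary: {0: ''}
Step 1: w='' (idx 0), next='c' -> output (0, 'c'), add 'c' as idx 1
Step 2: w='' (idx 0), next='b' -> output (0, 'b'), add 'b' as idx 2
Step 3: w='b' (idx 2), next='b' -> output (2, 'b'), add 'bb' as idx 3
Step 4: w='bb' (idx 3), next='c' -> output (3, 'c'), add 'bbc' as idx 4
Step 5: w='b' (idx 2), end of input -> output (2, '')


Encoded: [(0, 'c'), (0, 'b'), (2, 'b'), (3, 'c'), (2, '')]


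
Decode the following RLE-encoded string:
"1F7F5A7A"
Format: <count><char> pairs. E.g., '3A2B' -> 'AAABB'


Expanding each <count><char> pair:
  1F -> 'F'
  7F -> 'FFFFFFF'
  5A -> 'AAAAA'
  7A -> 'AAAAAAA'

Decoded = FFFFFFFFAAAAAAAAAAAA


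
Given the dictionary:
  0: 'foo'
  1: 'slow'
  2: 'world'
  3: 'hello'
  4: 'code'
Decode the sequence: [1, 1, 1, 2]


Look up each index in the dictionary:
  1 -> 'slow'
  1 -> 'slow'
  1 -> 'slow'
  2 -> 'world'

Decoded: "slow slow slow world"


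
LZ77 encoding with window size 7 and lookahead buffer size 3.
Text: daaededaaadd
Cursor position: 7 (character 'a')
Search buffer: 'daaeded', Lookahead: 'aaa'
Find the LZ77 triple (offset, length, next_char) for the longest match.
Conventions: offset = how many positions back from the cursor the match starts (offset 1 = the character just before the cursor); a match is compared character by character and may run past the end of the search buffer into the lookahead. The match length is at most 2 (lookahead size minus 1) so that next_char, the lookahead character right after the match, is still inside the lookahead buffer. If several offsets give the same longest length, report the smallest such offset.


Try each offset into the search buffer:
  offset=1 (pos 6, char 'd'): match length 0
  offset=2 (pos 5, char 'e'): match length 0
  offset=3 (pos 4, char 'd'): match length 0
  offset=4 (pos 3, char 'e'): match length 0
  offset=5 (pos 2, char 'a'): match length 1
  offset=6 (pos 1, char 'a'): match length 2
  offset=7 (pos 0, char 'd'): match length 0
Longest match has length 2 at offset 6.
next_char = character at position 7 + 2 = 9 -> 'a'

Best match: offset=6, length=2 (matching 'aa' starting at position 1)
LZ77 triple: (6, 2, 'a')


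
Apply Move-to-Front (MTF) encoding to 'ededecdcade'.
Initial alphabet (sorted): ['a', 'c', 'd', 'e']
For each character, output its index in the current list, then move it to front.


MTF encoding:
'e': index 3 in ['a', 'c', 'd', 'e'] -> ['e', 'a', 'c', 'd']
'd': index 3 in ['e', 'a', 'c', 'd'] -> ['d', 'e', 'a', 'c']
'e': index 1 in ['d', 'e', 'a', 'c'] -> ['e', 'd', 'a', 'c']
'd': index 1 in ['e', 'd', 'a', 'c'] -> ['d', 'e', 'a', 'c']
'e': index 1 in ['d', 'e', 'a', 'c'] -> ['e', 'd', 'a', 'c']
'c': index 3 in ['e', 'd', 'a', 'c'] -> ['c', 'e', 'd', 'a']
'd': index 2 in ['c', 'e', 'd', 'a'] -> ['d', 'c', 'e', 'a']
'c': index 1 in ['d', 'c', 'e', 'a'] -> ['c', 'd', 'e', 'a']
'a': index 3 in ['c', 'd', 'e', 'a'] -> ['a', 'c', 'd', 'e']
'd': index 2 in ['a', 'c', 'd', 'e'] -> ['d', 'a', 'c', 'e']
'e': index 3 in ['d', 'a', 'c', 'e'] -> ['e', 'd', 'a', 'c']


Output: [3, 3, 1, 1, 1, 3, 2, 1, 3, 2, 3]


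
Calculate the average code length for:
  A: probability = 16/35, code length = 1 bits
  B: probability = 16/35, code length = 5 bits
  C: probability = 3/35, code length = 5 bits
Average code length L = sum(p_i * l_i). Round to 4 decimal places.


Weighted contributions p_i * l_i:
  A: (16/35) * 1 = 16/35
  B: (16/35) * 5 = 80/35
  C: (3/35) * 5 = 15/35
Sum = (16 + 80 + 15)/35 = 111/35

L = 111/35 = 3.1714 bits/symbol


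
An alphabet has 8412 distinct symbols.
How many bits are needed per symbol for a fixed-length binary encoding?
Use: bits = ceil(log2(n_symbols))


log2(8412) = 13.0382
Bracket: 2^13 = 8192 < 8412 <= 2^14 = 16384
So ceil(log2(8412)) = 14

bits = ceil(log2(8412)) = ceil(13.0382) = 14 bits


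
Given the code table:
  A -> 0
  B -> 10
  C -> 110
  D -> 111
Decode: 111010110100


Decoding:
111 -> D
0 -> A
10 -> B
110 -> C
10 -> B
0 -> A


Result: DABCBA


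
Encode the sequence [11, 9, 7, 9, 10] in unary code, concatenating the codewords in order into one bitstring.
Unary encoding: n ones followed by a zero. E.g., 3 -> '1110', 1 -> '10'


Encode each number as n ones followed by a terminating 0:
  11 -> 111111111110 (12 bits)
  9 -> 1111111110 (10 bits)
  7 -> 11111110 (8 bits)
  9 -> 1111111110 (10 bits)
  10 -> 11111111110 (11 bits)
Total length = 12 + 10 + 8 + 10 + 11 = 51 bits.

Unary([11, 9, 7, 9, 10]) = 111111111110111111111011111110111111111011111111110 (51 bits)


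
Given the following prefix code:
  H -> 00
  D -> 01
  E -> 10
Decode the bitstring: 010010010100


Decoding step by step:
Bits 01 -> D
Bits 00 -> H
Bits 10 -> E
Bits 01 -> D
Bits 01 -> D
Bits 00 -> H


Decoded message: DHEDDH


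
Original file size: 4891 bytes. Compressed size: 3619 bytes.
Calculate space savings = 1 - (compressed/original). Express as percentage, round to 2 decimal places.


ratio = compressed/original = 3619/4891 = 0.73993
savings = 1 - ratio = 1 - 0.73993 = 0.26007
as a percentage: 0.26007 * 100 = 26.01%

Space savings = 1 - 3619/4891 = 26.01%


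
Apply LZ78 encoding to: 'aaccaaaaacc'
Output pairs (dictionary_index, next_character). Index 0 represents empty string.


LZ78 encoding steps:
Dictionary: {0: ''}
Step 1: w='' (idx 0), next='a' -> output (0, 'a'), add 'a' as idx 1
Step 2: w='a' (idx 1), next='c' -> output (1, 'c'), add 'ac' as idx 2
Step 3: w='' (idx 0), next='c' -> output (0, 'c'), add 'c' as idx 3
Step 4: w='a' (idx 1), next='a' -> output (1, 'a'), add 'aa' as idx 4
Step 5: w='aa' (idx 4), next='a' -> output (4, 'a'), add 'aaa' as idx 5
Step 6: w='c' (idx 3), next='c' -> output (3, 'c'), add 'cc' as idx 6


Encoded: [(0, 'a'), (1, 'c'), (0, 'c'), (1, 'a'), (4, 'a'), (3, 'c')]


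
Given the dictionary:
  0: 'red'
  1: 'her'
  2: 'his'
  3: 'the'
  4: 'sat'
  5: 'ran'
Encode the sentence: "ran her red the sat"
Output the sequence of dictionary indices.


Look up each word in the dictionary:
  'ran' -> 5
  'her' -> 1
  'red' -> 0
  'the' -> 3
  'sat' -> 4

Encoded: [5, 1, 0, 3, 4]


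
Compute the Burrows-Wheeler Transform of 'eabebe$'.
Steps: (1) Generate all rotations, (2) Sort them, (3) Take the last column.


Rotations (sorted):
  0: $eabebe -> last char: e
  1: abebe$e -> last char: e
  2: be$eabe -> last char: e
  3: bebe$ea -> last char: a
  4: e$eabeb -> last char: b
  5: eabebe$ -> last char: $
  6: ebe$eab -> last char: b


BWT = eeeab$b


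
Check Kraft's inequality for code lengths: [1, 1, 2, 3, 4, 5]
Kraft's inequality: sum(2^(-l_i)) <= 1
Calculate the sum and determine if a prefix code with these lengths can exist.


Sum = 2^(-1) + 2^(-1) + 2^(-2) + 2^(-3) + 2^(-4) + 2^(-5)
    = 0.5 + 0.5 + 0.25 + 0.125 + 0.0625 + 0.03125
    = 47/32 = 1.46875
Since 1.46875 > 1, Kraft's inequality is NOT satisfied.
A prefix code with these lengths CANNOT exist.

Kraft sum = 1.46875. Not satisfied.


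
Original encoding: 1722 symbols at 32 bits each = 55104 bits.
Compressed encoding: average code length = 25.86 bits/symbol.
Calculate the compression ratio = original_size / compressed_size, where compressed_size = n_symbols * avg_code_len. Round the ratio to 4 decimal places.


original_size = n_symbols * orig_bits = 1722 * 32 = 55104 bits
compressed_size = n_symbols * avg_code_len = 1722 * 25.86 = 44530.92 bits
ratio = original_size / compressed_size = 55104 / 44530.92 = 1.2374

Compression ratio = 1.2374


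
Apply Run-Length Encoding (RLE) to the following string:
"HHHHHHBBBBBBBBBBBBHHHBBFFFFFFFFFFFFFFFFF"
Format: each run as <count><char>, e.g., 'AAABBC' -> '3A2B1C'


Scanning runs left to right:
  i=0: run of 'H' x 6 -> '6H'
  i=6: run of 'B' x 12 -> '12B'
  i=18: run of 'H' x 3 -> '3H'
  i=21: run of 'B' x 2 -> '2B'
  i=23: run of 'F' x 17 -> '17F'

RLE = 6H12B3H2B17F


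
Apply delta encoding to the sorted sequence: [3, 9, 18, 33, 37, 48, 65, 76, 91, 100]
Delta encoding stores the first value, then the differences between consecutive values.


First value: 3
Deltas:
  9 - 3 = 6
  18 - 9 = 9
  33 - 18 = 15
  37 - 33 = 4
  48 - 37 = 11
  65 - 48 = 17
  76 - 65 = 11
  91 - 76 = 15
  100 - 91 = 9


Delta encoded: [3, 6, 9, 15, 4, 11, 17, 11, 15, 9]


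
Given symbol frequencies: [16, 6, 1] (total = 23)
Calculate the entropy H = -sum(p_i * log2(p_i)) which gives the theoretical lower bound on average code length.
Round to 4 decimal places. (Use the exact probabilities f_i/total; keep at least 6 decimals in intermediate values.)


Per-symbol terms -p_i * log2(p_i) with p_i = f_i/23:
  p = 16/23 = 0.695652: log2(p) = -0.523562, -p*log2(p) = 0.364217
  p = 6/23 = 0.260870: log2(p) = -1.938599, -p*log2(p) = 0.505722
  p = 1/23 = 0.043478: log2(p) = -4.523562, -p*log2(p) = 0.196677
H = 0.364217 + 0.505722 + 0.196677 = 1.066616

H = 1.0666 bits/symbol


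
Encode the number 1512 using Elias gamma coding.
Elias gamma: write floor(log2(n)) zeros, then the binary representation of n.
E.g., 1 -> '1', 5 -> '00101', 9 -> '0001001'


num_bits = floor(log2(1512)) + 1 = 11
leading_zeros = num_bits - 1 = 10
binary(1512) = 10111101000

Elias gamma(1512) = '0000000000' + '10111101000' = 000000000010111101000 (21 bits)


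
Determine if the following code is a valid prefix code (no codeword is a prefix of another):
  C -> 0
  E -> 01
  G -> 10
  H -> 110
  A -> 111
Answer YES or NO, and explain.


Checking each pair (does one codeword prefix another?):
  C='0' vs E='01': prefix -- VIOLATION

NO -- this is NOT a valid prefix code. C (0) is a prefix of E (01).


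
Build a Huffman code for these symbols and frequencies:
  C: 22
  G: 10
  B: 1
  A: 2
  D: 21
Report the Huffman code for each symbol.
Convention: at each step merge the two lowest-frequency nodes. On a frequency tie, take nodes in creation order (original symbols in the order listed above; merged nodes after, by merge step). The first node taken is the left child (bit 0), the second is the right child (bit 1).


Huffman tree construction:
Step 1: Merge B(1) + A(2) = 3
Step 2: Merge (B+A)(3) + G(10) = 13
Step 3: Merge ((B+A)+G)(13) + D(21) = 34
Step 4: Merge C(22) + (((B+A)+G)+D)(34) = 56
Read each symbol's code off the tree from the root (left child = 0, right child = 1).

Codes:
  C: 0 (length 1)
  G: 101 (length 3)
  B: 1000 (length 4)
  A: 1001 (length 4)
  D: 11 (length 2)
Average code length: 106/56 = 1.8929 bits/symbol


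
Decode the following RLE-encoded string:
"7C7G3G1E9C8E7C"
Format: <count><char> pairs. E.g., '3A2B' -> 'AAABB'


Expanding each <count><char> pair:
  7C -> 'CCCCCCC'
  7G -> 'GGGGGGG'
  3G -> 'GGG'
  1E -> 'E'
  9C -> 'CCCCCCCCC'
  8E -> 'EEEEEEEE'
  7C -> 'CCCCCCC'

Decoded = CCCCCCCGGGGGGGGGGECCCCCCCCCEEEEEEEECCCCCCC


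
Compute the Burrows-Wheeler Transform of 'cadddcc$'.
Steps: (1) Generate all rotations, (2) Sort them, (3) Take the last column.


Rotations (sorted):
  0: $cadddcc -> last char: c
  1: adddcc$c -> last char: c
  2: c$cadddc -> last char: c
  3: cadddcc$ -> last char: $
  4: cc$caddd -> last char: d
  5: dcc$cadd -> last char: d
  6: ddcc$cad -> last char: d
  7: dddcc$ca -> last char: a


BWT = ccc$ddda


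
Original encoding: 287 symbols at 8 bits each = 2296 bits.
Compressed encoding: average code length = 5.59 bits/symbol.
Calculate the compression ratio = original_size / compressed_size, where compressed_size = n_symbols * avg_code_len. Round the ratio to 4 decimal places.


original_size = n_symbols * orig_bits = 287 * 8 = 2296 bits
compressed_size = n_symbols * avg_code_len = 287 * 5.59 = 1604.33 bits
ratio = original_size / compressed_size = 2296 / 1604.33 = 1.4311

Compression ratio = 1.4311


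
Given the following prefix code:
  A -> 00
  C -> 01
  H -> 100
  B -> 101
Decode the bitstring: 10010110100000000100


Decoding step by step:
Bits 100 -> H
Bits 101 -> B
Bits 101 -> B
Bits 00 -> A
Bits 00 -> A
Bits 00 -> A
Bits 00 -> A
Bits 100 -> H


Decoded message: HBBAAAAH


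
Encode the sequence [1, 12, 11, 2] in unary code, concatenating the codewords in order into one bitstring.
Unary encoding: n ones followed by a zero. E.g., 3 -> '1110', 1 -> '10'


Encode each number as n ones followed by a terminating 0:
  1 -> 10 (2 bits)
  12 -> 1111111111110 (13 bits)
  11 -> 111111111110 (12 bits)
  2 -> 110 (3 bits)
Total length = 2 + 13 + 12 + 3 = 30 bits.

Unary([1, 12, 11, 2]) = 101111111111110111111111110110 (30 bits)


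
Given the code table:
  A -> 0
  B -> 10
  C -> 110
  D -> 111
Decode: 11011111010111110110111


Decoding:
110 -> C
111 -> D
110 -> C
10 -> B
111 -> D
110 -> C
110 -> C
111 -> D


Result: CDCBDCCD


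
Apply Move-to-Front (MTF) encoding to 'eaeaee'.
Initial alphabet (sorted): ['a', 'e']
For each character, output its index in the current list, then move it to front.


MTF encoding:
'e': index 1 in ['a', 'e'] -> ['e', 'a']
'a': index 1 in ['e', 'a'] -> ['a', 'e']
'e': index 1 in ['a', 'e'] -> ['e', 'a']
'a': index 1 in ['e', 'a'] -> ['a', 'e']
'e': index 1 in ['a', 'e'] -> ['e', 'a']
'e': index 0 in ['e', 'a'] -> ['e', 'a']


Output: [1, 1, 1, 1, 1, 0]


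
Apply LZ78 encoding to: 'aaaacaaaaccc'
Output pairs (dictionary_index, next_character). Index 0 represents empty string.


LZ78 encoding steps:
Dictionary: {0: ''}
Step 1: w='' (idx 0), next='a' -> output (0, 'a'), add 'a' as idx 1
Step 2: w='a' (idx 1), next='a' -> output (1, 'a'), add 'aa' as idx 2
Step 3: w='a' (idx 1), next='c' -> output (1, 'c'), add 'ac' as idx 3
Step 4: w='aa' (idx 2), next='a' -> output (2, 'a'), add 'aaa' as idx 4
Step 5: w='ac' (idx 3), next='c' -> output (3, 'c'), add 'acc' as idx 5
Step 6: w='' (idx 0), next='c' -> output (0, 'c'), add 'c' as idx 6


Encoded: [(0, 'a'), (1, 'a'), (1, 'c'), (2, 'a'), (3, 'c'), (0, 'c')]


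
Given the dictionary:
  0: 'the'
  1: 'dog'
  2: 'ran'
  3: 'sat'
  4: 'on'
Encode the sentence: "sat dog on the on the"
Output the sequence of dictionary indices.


Look up each word in the dictionary:
  'sat' -> 3
  'dog' -> 1
  'on' -> 4
  'the' -> 0
  'on' -> 4
  'the' -> 0

Encoded: [3, 1, 4, 0, 4, 0]


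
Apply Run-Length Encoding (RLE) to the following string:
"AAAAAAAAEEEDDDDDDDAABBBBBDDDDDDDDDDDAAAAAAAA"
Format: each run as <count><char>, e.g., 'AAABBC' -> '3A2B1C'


Scanning runs left to right:
  i=0: run of 'A' x 8 -> '8A'
  i=8: run of 'E' x 3 -> '3E'
  i=11: run of 'D' x 7 -> '7D'
  i=18: run of 'A' x 2 -> '2A'
  i=20: run of 'B' x 5 -> '5B'
  i=25: run of 'D' x 11 -> '11D'
  i=36: run of 'A' x 8 -> '8A'

RLE = 8A3E7D2A5B11D8A


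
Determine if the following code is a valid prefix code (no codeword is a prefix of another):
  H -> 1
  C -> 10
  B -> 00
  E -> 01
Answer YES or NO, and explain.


Checking each pair (does one codeword prefix another?):
  H='1' vs C='10': prefix -- VIOLATION

NO -- this is NOT a valid prefix code. H (1) is a prefix of C (10).


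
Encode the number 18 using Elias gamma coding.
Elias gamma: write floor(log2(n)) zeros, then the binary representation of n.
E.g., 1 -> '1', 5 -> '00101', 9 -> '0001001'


num_bits = floor(log2(18)) + 1 = 5
leading_zeros = num_bits - 1 = 4
binary(18) = 10010

Elias gamma(18) = '0000' + '10010' = 000010010 (9 bits)


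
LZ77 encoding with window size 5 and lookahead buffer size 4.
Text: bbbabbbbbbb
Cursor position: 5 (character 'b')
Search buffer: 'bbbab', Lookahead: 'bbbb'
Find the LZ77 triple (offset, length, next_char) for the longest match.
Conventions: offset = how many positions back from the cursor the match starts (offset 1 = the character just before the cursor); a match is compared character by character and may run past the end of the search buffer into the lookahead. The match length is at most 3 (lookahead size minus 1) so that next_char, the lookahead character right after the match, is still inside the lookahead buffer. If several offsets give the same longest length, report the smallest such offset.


Try each offset into the search buffer:
  offset=1 (pos 4, char 'b'): match length 3
  offset=2 (pos 3, char 'a'): match length 0
  offset=3 (pos 2, char 'b'): match length 1
  offset=4 (pos 1, char 'b'): match length 2
  offset=5 (pos 0, char 'b'): match length 3
Longest match has length 3, found at offsets 1, 5; take the smallest, offset 1.
next_char = character at position 5 + 3 = 8 -> 'b'

Best match: offset=1, length=3 (matching 'bbb' starting at position 4)
LZ77 triple: (1, 3, 'b')


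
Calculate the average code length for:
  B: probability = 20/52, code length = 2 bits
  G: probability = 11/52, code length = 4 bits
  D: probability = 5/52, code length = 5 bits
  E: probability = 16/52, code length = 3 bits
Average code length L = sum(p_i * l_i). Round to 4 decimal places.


Weighted contributions p_i * l_i:
  B: (20/52) * 2 = 40/52
  G: (11/52) * 4 = 44/52
  D: (5/52) * 5 = 25/52
  E: (16/52) * 3 = 48/52
Sum = (40 + 44 + 25 + 48)/52 = 157/52

L = 157/52 = 3.0192 bits/symbol


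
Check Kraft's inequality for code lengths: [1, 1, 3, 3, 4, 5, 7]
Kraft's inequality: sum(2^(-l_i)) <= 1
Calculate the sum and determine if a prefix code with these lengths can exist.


Sum = 2^(-1) + 2^(-1) + 2^(-3) + 2^(-3) + 2^(-4) + 2^(-5) + 2^(-7)
    = 0.5 + 0.5 + 0.125 + 0.125 + 0.0625 + 0.03125 + 0.0078125
    = 173/128 = 1.3515625
Since 1.3515625 > 1, Kraft's inequality is NOT satisfied.
A prefix code with these lengths CANNOT exist.

Kraft sum = 1.3515625. Not satisfied.


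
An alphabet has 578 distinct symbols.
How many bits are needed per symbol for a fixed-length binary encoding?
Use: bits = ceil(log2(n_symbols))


log2(578) = 9.1749
Bracket: 2^9 = 512 < 578 <= 2^10 = 1024
So ceil(log2(578)) = 10

bits = ceil(log2(578)) = ceil(9.1749) = 10 bits


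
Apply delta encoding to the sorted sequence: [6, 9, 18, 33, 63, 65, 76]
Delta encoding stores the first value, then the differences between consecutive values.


First value: 6
Deltas:
  9 - 6 = 3
  18 - 9 = 9
  33 - 18 = 15
  63 - 33 = 30
  65 - 63 = 2
  76 - 65 = 11


Delta encoded: [6, 3, 9, 15, 30, 2, 11]


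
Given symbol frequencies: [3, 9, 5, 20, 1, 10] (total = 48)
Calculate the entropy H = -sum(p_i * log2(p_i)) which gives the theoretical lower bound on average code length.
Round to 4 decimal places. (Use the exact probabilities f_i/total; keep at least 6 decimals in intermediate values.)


Per-symbol terms -p_i * log2(p_i) with p_i = f_i/48:
  p = 3/48 = 0.062500: log2(p) = -4.000000, -p*log2(p) = 0.250000
  p = 9/48 = 0.187500: log2(p) = -2.415037, -p*log2(p) = 0.452820
  p = 5/48 = 0.104167: log2(p) = -3.263034, -p*log2(p) = 0.339899
  p = 20/48 = 0.416667: log2(p) = -1.263034, -p*log2(p) = 0.526264
  p = 1/48 = 0.020833: log2(p) = -5.584963, -p*log2(p) = 0.116353
  p = 10/48 = 0.208333: log2(p) = -2.263034, -p*log2(p) = 0.471466
H = 0.250000 + 0.452820 + 0.339899 + 0.526264 + 0.116353 + 0.471466 = 2.156802

H = 2.1568 bits/symbol


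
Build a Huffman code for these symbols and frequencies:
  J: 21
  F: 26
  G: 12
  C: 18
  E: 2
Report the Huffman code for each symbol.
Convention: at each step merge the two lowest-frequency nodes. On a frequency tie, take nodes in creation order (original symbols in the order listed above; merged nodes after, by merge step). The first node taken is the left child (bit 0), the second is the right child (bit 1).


Huffman tree construction:
Step 1: Merge E(2) + G(12) = 14
Step 2: Merge (E+G)(14) + C(18) = 32
Step 3: Merge J(21) + F(26) = 47
Step 4: Merge ((E+G)+C)(32) + (J+F)(47) = 79
Read each symbol's code off the tree from the root (left child = 0, right child = 1).

Codes:
  J: 10 (length 2)
  F: 11 (length 2)
  G: 001 (length 3)
  C: 01 (length 2)
  E: 000 (length 3)
Average code length: 172/79 = 2.1772 bits/symbol


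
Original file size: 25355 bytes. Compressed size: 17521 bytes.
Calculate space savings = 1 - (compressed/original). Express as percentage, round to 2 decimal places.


ratio = compressed/original = 17521/25355 = 0.691027
savings = 1 - ratio = 1 - 0.691027 = 0.308973
as a percentage: 0.308973 * 100 = 30.9%

Space savings = 1 - 17521/25355 = 30.9%


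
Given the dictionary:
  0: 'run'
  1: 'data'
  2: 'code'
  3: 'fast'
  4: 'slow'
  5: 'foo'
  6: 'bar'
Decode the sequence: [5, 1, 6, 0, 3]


Look up each index in the dictionary:
  5 -> 'foo'
  1 -> 'data'
  6 -> 'bar'
  0 -> 'run'
  3 -> 'fast'

Decoded: "foo data bar run fast"


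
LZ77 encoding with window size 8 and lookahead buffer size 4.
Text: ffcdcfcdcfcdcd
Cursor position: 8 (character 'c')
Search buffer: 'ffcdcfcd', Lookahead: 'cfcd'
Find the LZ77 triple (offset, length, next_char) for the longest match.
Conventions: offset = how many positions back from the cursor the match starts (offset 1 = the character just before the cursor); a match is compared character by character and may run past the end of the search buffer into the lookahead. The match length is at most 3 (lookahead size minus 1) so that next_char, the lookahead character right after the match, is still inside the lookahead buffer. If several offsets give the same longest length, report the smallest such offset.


Try each offset into the search buffer:
  offset=1 (pos 7, char 'd'): match length 0
  offset=2 (pos 6, char 'c'): match length 1
  offset=3 (pos 5, char 'f'): match length 0
  offset=4 (pos 4, char 'c'): match length 3
  offset=5 (pos 3, char 'd'): match length 0
  offset=6 (pos 2, char 'c'): match length 1
  offset=7 (pos 1, char 'f'): match length 0
  offset=8 (pos 0, char 'f'): match length 0
Longest match has length 3 at offset 4.
next_char = character at position 8 + 3 = 11 -> 'd'

Best match: offset=4, length=3 (matching 'cfc' starting at position 4)
LZ77 triple: (4, 3, 'd')


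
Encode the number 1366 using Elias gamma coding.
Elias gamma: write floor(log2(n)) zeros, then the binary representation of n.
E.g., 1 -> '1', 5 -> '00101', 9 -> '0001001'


num_bits = floor(log2(1366)) + 1 = 11
leading_zeros = num_bits - 1 = 10
binary(1366) = 10101010110

Elias gamma(1366) = '0000000000' + '10101010110' = 000000000010101010110 (21 bits)


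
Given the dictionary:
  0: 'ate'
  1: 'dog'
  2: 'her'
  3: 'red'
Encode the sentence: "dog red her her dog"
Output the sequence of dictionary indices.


Look up each word in the dictionary:
  'dog' -> 1
  'red' -> 3
  'her' -> 2
  'her' -> 2
  'dog' -> 1

Encoded: [1, 3, 2, 2, 1]


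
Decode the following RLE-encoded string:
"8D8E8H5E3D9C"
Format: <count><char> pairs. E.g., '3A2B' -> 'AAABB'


Expanding each <count><char> pair:
  8D -> 'DDDDDDDD'
  8E -> 'EEEEEEEE'
  8H -> 'HHHHHHHH'
  5E -> 'EEEEE'
  3D -> 'DDD'
  9C -> 'CCCCCCCCC'

Decoded = DDDDDDDDEEEEEEEEHHHHHHHHEEEEEDDDCCCCCCCCC


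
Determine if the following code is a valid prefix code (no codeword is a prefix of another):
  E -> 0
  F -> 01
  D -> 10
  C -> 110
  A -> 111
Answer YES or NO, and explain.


Checking each pair (does one codeword prefix another?):
  E='0' vs F='01': prefix -- VIOLATION

NO -- this is NOT a valid prefix code. E (0) is a prefix of F (01).


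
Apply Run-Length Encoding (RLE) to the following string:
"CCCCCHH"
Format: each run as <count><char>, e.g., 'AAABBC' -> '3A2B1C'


Scanning runs left to right:
  i=0: run of 'C' x 5 -> '5C'
  i=5: run of 'H' x 2 -> '2H'

RLE = 5C2H


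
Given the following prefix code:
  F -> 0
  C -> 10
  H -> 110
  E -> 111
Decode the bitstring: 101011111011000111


Decoding step by step:
Bits 10 -> C
Bits 10 -> C
Bits 111 -> E
Bits 110 -> H
Bits 110 -> H
Bits 0 -> F
Bits 0 -> F
Bits 111 -> E


Decoded message: CCEHHFFE


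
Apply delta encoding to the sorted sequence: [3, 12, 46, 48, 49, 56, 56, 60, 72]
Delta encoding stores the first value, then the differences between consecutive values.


First value: 3
Deltas:
  12 - 3 = 9
  46 - 12 = 34
  48 - 46 = 2
  49 - 48 = 1
  56 - 49 = 7
  56 - 56 = 0
  60 - 56 = 4
  72 - 60 = 12


Delta encoded: [3, 9, 34, 2, 1, 7, 0, 4, 12]


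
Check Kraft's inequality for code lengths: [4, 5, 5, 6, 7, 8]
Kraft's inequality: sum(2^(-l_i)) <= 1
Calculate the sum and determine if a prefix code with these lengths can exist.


Sum = 2^(-4) + 2^(-5) + 2^(-5) + 2^(-6) + 2^(-7) + 2^(-8)
    = 0.0625 + 0.03125 + 0.03125 + 0.015625 + 0.0078125 + 0.00390625
    = 39/256 = 0.15234375
Since 0.15234375 <= 1, Kraft's inequality IS satisfied.
A prefix code with these lengths CAN exist.

Kraft sum = 0.15234375. Satisfied.


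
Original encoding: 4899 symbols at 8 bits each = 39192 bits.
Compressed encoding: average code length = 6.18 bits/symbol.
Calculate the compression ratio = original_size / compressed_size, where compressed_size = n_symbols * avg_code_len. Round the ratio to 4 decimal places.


original_size = n_symbols * orig_bits = 4899 * 8 = 39192 bits
compressed_size = n_symbols * avg_code_len = 4899 * 6.18 = 30275.82 bits
ratio = original_size / compressed_size = 39192 / 30275.82 = 1.2945

Compression ratio = 1.2945


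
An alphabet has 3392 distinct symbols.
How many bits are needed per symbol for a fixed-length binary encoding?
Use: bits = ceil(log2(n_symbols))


log2(3392) = 11.7279
Bracket: 2^11 = 2048 < 3392 <= 2^12 = 4096
So ceil(log2(3392)) = 12

bits = ceil(log2(3392)) = ceil(11.7279) = 12 bits


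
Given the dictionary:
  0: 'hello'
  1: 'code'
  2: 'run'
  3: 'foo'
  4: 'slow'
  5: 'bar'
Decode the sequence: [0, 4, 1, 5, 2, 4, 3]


Look up each index in the dictionary:
  0 -> 'hello'
  4 -> 'slow'
  1 -> 'code'
  5 -> 'bar'
  2 -> 'run'
  4 -> 'slow'
  3 -> 'foo'

Decoded: "hello slow code bar run slow foo"


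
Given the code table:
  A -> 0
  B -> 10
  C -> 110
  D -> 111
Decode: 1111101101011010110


Decoding:
111 -> D
110 -> C
110 -> C
10 -> B
110 -> C
10 -> B
110 -> C


Result: DCCBCBC


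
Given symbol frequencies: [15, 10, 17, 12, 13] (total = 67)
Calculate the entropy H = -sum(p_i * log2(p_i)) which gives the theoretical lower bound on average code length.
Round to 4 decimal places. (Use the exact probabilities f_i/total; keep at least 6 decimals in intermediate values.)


Per-symbol terms -p_i * log2(p_i) with p_i = f_i/67:
  p = 15/67 = 0.223881: log2(p) = -2.159199, -p*log2(p) = 0.483403
  p = 10/67 = 0.149254: log2(p) = -2.744161, -p*log2(p) = 0.409576
  p = 17/67 = 0.253731: log2(p) = -1.978626, -p*log2(p) = 0.502040
  p = 12/67 = 0.179104: log2(p) = -2.481127, -p*log2(p) = 0.444381
  p = 13/67 = 0.194030: log2(p) = -2.365649, -p*log2(p) = 0.459007
H = 0.483403 + 0.409576 + 0.502040 + 0.444381 + 0.459007 = 2.298407

H = 2.2984 bits/symbol


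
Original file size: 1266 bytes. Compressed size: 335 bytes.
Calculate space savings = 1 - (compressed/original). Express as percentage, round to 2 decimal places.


ratio = compressed/original = 335/1266 = 0.264613
savings = 1 - ratio = 1 - 0.264613 = 0.735387
as a percentage: 0.735387 * 100 = 73.54%

Space savings = 1 - 335/1266 = 73.54%


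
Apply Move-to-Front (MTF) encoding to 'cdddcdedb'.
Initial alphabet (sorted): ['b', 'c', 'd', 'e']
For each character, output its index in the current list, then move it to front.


MTF encoding:
'c': index 1 in ['b', 'c', 'd', 'e'] -> ['c', 'b', 'd', 'e']
'd': index 2 in ['c', 'b', 'd', 'e'] -> ['d', 'c', 'b', 'e']
'd': index 0 in ['d', 'c', 'b', 'e'] -> ['d', 'c', 'b', 'e']
'd': index 0 in ['d', 'c', 'b', 'e'] -> ['d', 'c', 'b', 'e']
'c': index 1 in ['d', 'c', 'b', 'e'] -> ['c', 'd', 'b', 'e']
'd': index 1 in ['c', 'd', 'b', 'e'] -> ['d', 'c', 'b', 'e']
'e': index 3 in ['d', 'c', 'b', 'e'] -> ['e', 'd', 'c', 'b']
'd': index 1 in ['e', 'd', 'c', 'b'] -> ['d', 'e', 'c', 'b']
'b': index 3 in ['d', 'e', 'c', 'b'] -> ['b', 'd', 'e', 'c']


Output: [1, 2, 0, 0, 1, 1, 3, 1, 3]


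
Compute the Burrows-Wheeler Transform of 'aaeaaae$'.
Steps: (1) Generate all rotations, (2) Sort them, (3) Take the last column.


Rotations (sorted):
  0: $aaeaaae -> last char: e
  1: aaae$aae -> last char: e
  2: aae$aaea -> last char: a
  3: aaeaaae$ -> last char: $
  4: ae$aaeaa -> last char: a
  5: aeaaae$a -> last char: a
  6: e$aaeaaa -> last char: a
  7: eaaae$aa -> last char: a


BWT = eea$aaaa


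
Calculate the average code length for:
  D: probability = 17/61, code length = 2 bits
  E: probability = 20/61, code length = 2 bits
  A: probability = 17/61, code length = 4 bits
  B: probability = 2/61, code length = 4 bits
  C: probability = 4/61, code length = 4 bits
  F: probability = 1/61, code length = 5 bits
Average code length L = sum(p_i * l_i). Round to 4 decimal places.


Weighted contributions p_i * l_i:
  D: (17/61) * 2 = 34/61
  E: (20/61) * 2 = 40/61
  A: (17/61) * 4 = 68/61
  B: (2/61) * 4 = 8/61
  C: (4/61) * 4 = 16/61
  F: (1/61) * 5 = 5/61
Sum = (34 + 40 + 68 + 8 + 16 + 5)/61 = 171/61

L = 171/61 = 2.8033 bits/symbol


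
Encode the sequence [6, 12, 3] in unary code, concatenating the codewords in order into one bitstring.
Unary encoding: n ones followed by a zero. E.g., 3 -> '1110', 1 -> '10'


Encode each number as n ones followed by a terminating 0:
  6 -> 1111110 (7 bits)
  12 -> 1111111111110 (13 bits)
  3 -> 1110 (4 bits)
Total length = 7 + 13 + 4 = 24 bits.

Unary([6, 12, 3]) = 111111011111111111101110 (24 bits)


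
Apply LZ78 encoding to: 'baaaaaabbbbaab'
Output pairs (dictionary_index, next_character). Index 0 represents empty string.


LZ78 encoding steps:
Dictionary: {0: ''}
Step 1: w='' (idx 0), next='b' -> output (0, 'b'), add 'b' as idx 1
Step 2: w='' (idx 0), next='a' -> output (0, 'a'), add 'a' as idx 2
Step 3: w='a' (idx 2), next='a' -> output (2, 'a'), add 'aa' as idx 3
Step 4: w='aa' (idx 3), next='a' -> output (3, 'a'), add 'aaa' as idx 4
Step 5: w='b' (idx 1), next='b' -> output (1, 'b'), add 'bb' as idx 5
Step 6: w='bb' (idx 5), next='a' -> output (5, 'a'), add 'bba' as idx 6
Step 7: w='a' (idx 2), next='b' -> output (2, 'b'), add 'ab' as idx 7


Encoded: [(0, 'b'), (0, 'a'), (2, 'a'), (3, 'a'), (1, 'b'), (5, 'a'), (2, 'b')]


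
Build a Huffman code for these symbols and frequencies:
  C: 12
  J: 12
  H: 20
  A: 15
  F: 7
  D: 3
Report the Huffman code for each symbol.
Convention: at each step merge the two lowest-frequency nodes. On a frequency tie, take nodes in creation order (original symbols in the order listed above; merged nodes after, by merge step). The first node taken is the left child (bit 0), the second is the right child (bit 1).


Huffman tree construction:
Step 1: Merge D(3) + F(7) = 10
Step 2: Merge (D+F)(10) + C(12) = 22
Step 3: Merge J(12) + A(15) = 27
Step 4: Merge H(20) + ((D+F)+C)(22) = 42
Step 5: Merge (J+A)(27) + (H+((D+F)+C))(42) = 69
Read each symbol's code off the tree from the root (left child = 0, right child = 1).

Codes:
  C: 111 (length 3)
  J: 00 (length 2)
  H: 10 (length 2)
  A: 01 (length 2)
  F: 1101 (length 4)
  D: 1100 (length 4)
Average code length: 170/69 = 2.4638 bits/symbol


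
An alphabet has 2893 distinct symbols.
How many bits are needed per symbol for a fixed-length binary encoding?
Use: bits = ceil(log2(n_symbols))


log2(2893) = 11.4984
Bracket: 2^11 = 2048 < 2893 <= 2^12 = 4096
So ceil(log2(2893)) = 12

bits = ceil(log2(2893)) = ceil(11.4984) = 12 bits


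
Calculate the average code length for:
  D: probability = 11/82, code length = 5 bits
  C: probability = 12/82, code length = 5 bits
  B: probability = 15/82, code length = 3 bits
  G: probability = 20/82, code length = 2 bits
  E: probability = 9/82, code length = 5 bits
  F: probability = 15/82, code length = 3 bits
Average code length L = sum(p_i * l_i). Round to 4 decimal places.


Weighted contributions p_i * l_i:
  D: (11/82) * 5 = 55/82
  C: (12/82) * 5 = 60/82
  B: (15/82) * 3 = 45/82
  G: (20/82) * 2 = 40/82
  E: (9/82) * 5 = 45/82
  F: (15/82) * 3 = 45/82
Sum = (55 + 60 + 45 + 40 + 45 + 45)/82 = 290/82

L = 290/82 = 3.5366 bits/symbol


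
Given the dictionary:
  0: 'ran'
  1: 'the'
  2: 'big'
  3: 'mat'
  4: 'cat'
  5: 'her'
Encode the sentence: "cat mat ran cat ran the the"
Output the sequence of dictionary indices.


Look up each word in the dictionary:
  'cat' -> 4
  'mat' -> 3
  'ran' -> 0
  'cat' -> 4
  'ran' -> 0
  'the' -> 1
  'the' -> 1

Encoded: [4, 3, 0, 4, 0, 1, 1]


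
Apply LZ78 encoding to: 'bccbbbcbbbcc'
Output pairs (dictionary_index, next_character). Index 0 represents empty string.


LZ78 encoding steps:
Dictionary: {0: ''}
Step 1: w='' (idx 0), next='b' -> output (0, 'b'), add 'b' as idx 1
Step 2: w='' (idx 0), next='c' -> output (0, 'c'), add 'c' as idx 2
Step 3: w='c' (idx 2), next='b' -> output (2, 'b'), add 'cb' as idx 3
Step 4: w='b' (idx 1), next='b' -> output (1, 'b'), add 'bb' as idx 4
Step 5: w='cb' (idx 3), next='b' -> output (3, 'b'), add 'cbb' as idx 5
Step 6: w='b' (idx 1), next='c' -> output (1, 'c'), add 'bc' as idx 6
Step 7: w='c' (idx 2), end of input -> output (2, '')


Encoded: [(0, 'b'), (0, 'c'), (2, 'b'), (1, 'b'), (3, 'b'), (1, 'c'), (2, '')]


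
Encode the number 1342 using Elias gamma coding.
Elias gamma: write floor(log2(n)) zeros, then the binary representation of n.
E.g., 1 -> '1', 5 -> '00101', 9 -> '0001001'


num_bits = floor(log2(1342)) + 1 = 11
leading_zeros = num_bits - 1 = 10
binary(1342) = 10100111110

Elias gamma(1342) = '0000000000' + '10100111110' = 000000000010100111110 (21 bits)


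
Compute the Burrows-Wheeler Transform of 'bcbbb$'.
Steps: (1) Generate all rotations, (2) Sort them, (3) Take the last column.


Rotations (sorted):
  0: $bcbbb -> last char: b
  1: b$bcbb -> last char: b
  2: bb$bcb -> last char: b
  3: bbb$bc -> last char: c
  4: bcbbb$ -> last char: $
  5: cbbb$b -> last char: b


BWT = bbbc$b


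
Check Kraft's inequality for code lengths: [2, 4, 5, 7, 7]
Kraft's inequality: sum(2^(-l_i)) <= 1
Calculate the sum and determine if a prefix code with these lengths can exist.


Sum = 2^(-2) + 2^(-4) + 2^(-5) + 2^(-7) + 2^(-7)
    = 0.25 + 0.0625 + 0.03125 + 0.0078125 + 0.0078125
    = 46/128 = 0.359375
Since 0.359375 <= 1, Kraft's inequality IS satisfied.
A prefix code with these lengths CAN exist.

Kraft sum = 0.359375. Satisfied.


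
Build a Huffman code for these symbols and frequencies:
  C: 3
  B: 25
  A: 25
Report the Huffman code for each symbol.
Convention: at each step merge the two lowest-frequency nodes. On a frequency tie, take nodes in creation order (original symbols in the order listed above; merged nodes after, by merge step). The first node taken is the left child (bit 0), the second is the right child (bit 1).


Huffman tree construction:
Step 1: Merge C(3) + B(25) = 28
Step 2: Merge A(25) + (C+B)(28) = 53
Read each symbol's code off the tree from the root (left child = 0, right child = 1).

Codes:
  C: 10 (length 2)
  B: 11 (length 2)
  A: 0 (length 1)
Average code length: 81/53 = 1.5283 bits/symbol


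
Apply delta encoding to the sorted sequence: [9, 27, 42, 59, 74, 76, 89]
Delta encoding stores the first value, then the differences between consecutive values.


First value: 9
Deltas:
  27 - 9 = 18
  42 - 27 = 15
  59 - 42 = 17
  74 - 59 = 15
  76 - 74 = 2
  89 - 76 = 13


Delta encoded: [9, 18, 15, 17, 15, 2, 13]


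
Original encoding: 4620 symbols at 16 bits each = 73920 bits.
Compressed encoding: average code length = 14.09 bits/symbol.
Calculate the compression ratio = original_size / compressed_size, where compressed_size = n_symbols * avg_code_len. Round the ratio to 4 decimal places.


original_size = n_symbols * orig_bits = 4620 * 16 = 73920 bits
compressed_size = n_symbols * avg_code_len = 4620 * 14.09 = 65095.8 bits
ratio = original_size / compressed_size = 73920 / 65095.8 = 1.1356

Compression ratio = 1.1356


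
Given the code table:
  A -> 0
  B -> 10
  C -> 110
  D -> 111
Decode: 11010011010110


Decoding:
110 -> C
10 -> B
0 -> A
110 -> C
10 -> B
110 -> C


Result: CBACBC


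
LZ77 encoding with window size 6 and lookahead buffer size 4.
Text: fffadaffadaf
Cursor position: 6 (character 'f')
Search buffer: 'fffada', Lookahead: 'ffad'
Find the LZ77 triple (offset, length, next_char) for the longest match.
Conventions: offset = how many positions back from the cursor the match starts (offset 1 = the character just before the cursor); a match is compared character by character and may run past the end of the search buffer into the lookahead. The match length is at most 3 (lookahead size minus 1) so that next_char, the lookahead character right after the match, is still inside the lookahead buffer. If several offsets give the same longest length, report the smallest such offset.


Try each offset into the search buffer:
  offset=1 (pos 5, char 'a'): match length 0
  offset=2 (pos 4, char 'd'): match length 0
  offset=3 (pos 3, char 'a'): match length 0
  offset=4 (pos 2, char 'f'): match length 1
  offset=5 (pos 1, char 'f'): match length 3
  offset=6 (pos 0, char 'f'): match length 2
Longest match has length 3 at offset 5.
next_char = character at position 6 + 3 = 9 -> 'd'

Best match: offset=5, length=3 (matching 'ffa' starting at position 1)
LZ77 triple: (5, 3, 'd')


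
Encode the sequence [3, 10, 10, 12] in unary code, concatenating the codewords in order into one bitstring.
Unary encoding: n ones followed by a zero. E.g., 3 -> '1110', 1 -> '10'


Encode each number as n ones followed by a terminating 0:
  3 -> 1110 (4 bits)
  10 -> 11111111110 (11 bits)
  10 -> 11111111110 (11 bits)
  12 -> 1111111111110 (13 bits)
Total length = 4 + 11 + 11 + 13 = 39 bits.

Unary([3, 10, 10, 12]) = 111011111111110111111111101111111111110 (39 bits)


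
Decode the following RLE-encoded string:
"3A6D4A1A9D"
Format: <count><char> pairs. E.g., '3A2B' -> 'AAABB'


Expanding each <count><char> pair:
  3A -> 'AAA'
  6D -> 'DDDDDD'
  4A -> 'AAAA'
  1A -> 'A'
  9D -> 'DDDDDDDDD'

Decoded = AAADDDDDDAAAAADDDDDDDDD


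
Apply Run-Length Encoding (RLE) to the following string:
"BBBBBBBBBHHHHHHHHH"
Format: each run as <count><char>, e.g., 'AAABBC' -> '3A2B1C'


Scanning runs left to right:
  i=0: run of 'B' x 9 -> '9B'
  i=9: run of 'H' x 9 -> '9H'

RLE = 9B9H


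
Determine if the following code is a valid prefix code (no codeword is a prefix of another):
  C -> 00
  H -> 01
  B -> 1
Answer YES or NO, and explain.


Checking each pair (does one codeword prefix another?):
  C='00' vs H='01': no prefix
  C='00' vs B='1': no prefix
  H='01' vs C='00': no prefix
  H='01' vs B='1': no prefix
  B='1' vs C='00': no prefix
  B='1' vs H='01': no prefix
No violation found over all pairs.

YES -- this is a valid prefix code. No codeword is a prefix of any other codeword.


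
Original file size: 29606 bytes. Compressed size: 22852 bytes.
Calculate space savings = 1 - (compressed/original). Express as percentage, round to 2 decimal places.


ratio = compressed/original = 22852/29606 = 0.771871
savings = 1 - ratio = 1 - 0.771871 = 0.228129
as a percentage: 0.228129 * 100 = 22.81%

Space savings = 1 - 22852/29606 = 22.81%


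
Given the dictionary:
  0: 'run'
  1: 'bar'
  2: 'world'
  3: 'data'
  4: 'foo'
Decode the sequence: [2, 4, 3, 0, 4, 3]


Look up each index in the dictionary:
  2 -> 'world'
  4 -> 'foo'
  3 -> 'data'
  0 -> 'run'
  4 -> 'foo'
  3 -> 'data'

Decoded: "world foo data run foo data"


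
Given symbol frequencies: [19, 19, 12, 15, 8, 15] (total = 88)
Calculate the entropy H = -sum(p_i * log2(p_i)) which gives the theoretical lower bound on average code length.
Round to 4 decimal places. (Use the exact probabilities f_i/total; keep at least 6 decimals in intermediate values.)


Per-symbol terms -p_i * log2(p_i) with p_i = f_i/88:
  p = 19/88 = 0.215909: log2(p) = -2.211504, -p*log2(p) = 0.477484
  p = 19/88 = 0.215909: log2(p) = -2.211504, -p*log2(p) = 0.477484
  p = 12/88 = 0.136364: log2(p) = -2.874469, -p*log2(p) = 0.391973
  p = 15/88 = 0.170455: log2(p) = -2.552541, -p*log2(p) = 0.435092
  p = 8/88 = 0.090909: log2(p) = -3.459432, -p*log2(p) = 0.314494
  p = 15/88 = 0.170455: log2(p) = -2.552541, -p*log2(p) = 0.435092
H = 0.477484 + 0.477484 + 0.391973 + 0.435092 + 0.314494 + 0.435092 = 2.531619

H = 2.5316 bits/symbol
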